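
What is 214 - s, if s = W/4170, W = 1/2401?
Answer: 2142604379/10012170 ≈ 214.00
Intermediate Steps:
W = 1/2401 ≈ 0.00041649
s = 1/10012170 (s = (1/2401)/4170 = (1/2401)*(1/4170) = 1/10012170 ≈ 9.9878e-8)
214 - s = 214 - 1*1/10012170 = 214 - 1/10012170 = 2142604379/10012170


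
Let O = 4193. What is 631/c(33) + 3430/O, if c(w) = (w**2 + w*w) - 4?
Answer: 1443229/1302226 ≈ 1.1083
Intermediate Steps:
c(w) = -4 + 2*w**2 (c(w) = (w**2 + w**2) - 4 = 2*w**2 - 4 = -4 + 2*w**2)
631/c(33) + 3430/O = 631/(-4 + 2*33**2) + 3430/4193 = 631/(-4 + 2*1089) + 3430*(1/4193) = 631/(-4 + 2178) + 490/599 = 631/2174 + 490/599 = 1443229/1302226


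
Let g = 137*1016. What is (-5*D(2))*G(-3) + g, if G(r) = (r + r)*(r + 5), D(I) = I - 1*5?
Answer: 139012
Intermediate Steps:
D(I) = -5 + I (D(I) = I - 5 = -5 + I)
G(r) = 2*r*(5 + r) (G(r) = (2*r)*(5 + r) = 2*r*(5 + r))
g = 139192
(-5*D(2))*G(-3) + g = (-5*(-5 + 2))*(2*(-3)*(5 - 3)) + 139192 = (-5*(-3))*(2*(-3)*2) + 139192 = 15*(-12) + 139192 = -180 + 139192 = 139012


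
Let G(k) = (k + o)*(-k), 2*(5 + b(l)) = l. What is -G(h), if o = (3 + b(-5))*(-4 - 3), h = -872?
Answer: 732916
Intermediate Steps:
b(l) = -5 + l/2
o = 63/2 (o = (3 + (-5 + (1/2)*(-5)))*(-4 - 3) = (3 + (-5 - 5/2))*(-7) = (3 - 15/2)*(-7) = -9/2*(-7) = 63/2 ≈ 31.500)
G(k) = -k*(63/2 + k) (G(k) = (k + 63/2)*(-k) = (63/2 + k)*(-k) = -k*(63/2 + k))
-G(h) = -(-1)*(-872)*(63 + 2*(-872))/2 = -(-1)*(-872)*(63 - 1744)/2 = -(-1)*(-872)*(-1681)/2 = -1*(-732916) = 732916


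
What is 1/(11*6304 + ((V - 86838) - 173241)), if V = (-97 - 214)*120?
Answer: -1/228055 ≈ -4.3849e-6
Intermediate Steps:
V = -37320 (V = -311*120 = -37320)
1/(11*6304 + ((V - 86838) - 173241)) = 1/(11*6304 + ((-37320 - 86838) - 173241)) = 1/(69344 + (-124158 - 173241)) = 1/(69344 - 297399) = 1/(-228055) = -1/228055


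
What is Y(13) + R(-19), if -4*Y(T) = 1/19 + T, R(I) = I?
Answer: -423/19 ≈ -22.263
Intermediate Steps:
Y(T) = -1/76 - T/4 (Y(T) = -(1/19 + T)/4 = -1/76 - T/4)
Y(13) + R(-19) = (-1/76 - ¼*13) - 19 = (-1/76 - 13/4) - 19 = -62/19 - 19 = -423/19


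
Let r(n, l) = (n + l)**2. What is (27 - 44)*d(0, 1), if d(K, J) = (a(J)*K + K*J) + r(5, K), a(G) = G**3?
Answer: -425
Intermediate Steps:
r(n, l) = (l + n)**2
d(K, J) = (5 + K)**2 + J*K + K*J**3 (d(K, J) = (J**3*K + K*J) + (K + 5)**2 = (K*J**3 + J*K) + (5 + K)**2 = (J*K + K*J**3) + (5 + K)**2 = (5 + K)**2 + J*K + K*J**3)
(27 - 44)*d(0, 1) = (27 - 44)*((5 + 0)**2 + 1*0 + 0*1**3) = -17*(5**2 + 0 + 0*1) = -17*(25 + 0 + 0) = -17*25 = -425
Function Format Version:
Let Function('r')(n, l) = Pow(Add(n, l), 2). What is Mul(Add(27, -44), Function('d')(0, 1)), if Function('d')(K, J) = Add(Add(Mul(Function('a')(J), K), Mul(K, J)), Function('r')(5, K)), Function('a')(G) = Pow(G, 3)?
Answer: -425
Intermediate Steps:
Function('r')(n, l) = Pow(Add(l, n), 2)
Function('d')(K, J) = Add(Pow(Add(5, K), 2), Mul(J, K), Mul(K, Pow(J, 3))) (Function('d')(K, J) = Add(Add(Mul(Pow(J, 3), K), Mul(K, J)), Pow(Add(K, 5), 2)) = Add(Add(Mul(K, Pow(J, 3)), Mul(J, K)), Pow(Add(5, K), 2)) = Add(Add(Mul(J, K), Mul(K, Pow(J, 3))), Pow(Add(5, K), 2)) = Add(Pow(Add(5, K), 2), Mul(J, K), Mul(K, Pow(J, 3))))
Mul(Add(27, -44), Function('d')(0, 1)) = Mul(Add(27, -44), Add(Pow(Add(5, 0), 2), Mul(1, 0), Mul(0, Pow(1, 3)))) = Mul(-17, Add(Pow(5, 2), 0, Mul(0, 1))) = Mul(-17, Add(25, 0, 0)) = Mul(-17, 25) = -425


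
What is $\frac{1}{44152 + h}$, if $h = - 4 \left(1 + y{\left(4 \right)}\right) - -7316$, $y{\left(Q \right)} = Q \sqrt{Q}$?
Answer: $\frac{1}{51432} \approx 1.9443 \cdot 10^{-5}$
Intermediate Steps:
$y{\left(Q \right)} = Q^{\frac{3}{2}}$
$h = 7280$ ($h = - 4 \left(1 + 4^{\frac{3}{2}}\right) - -7316 = - 4 \left(1 + 8\right) + 7316 = \left(-4\right) 9 + 7316 = -36 + 7316 = 7280$)
$\frac{1}{44152 + h} = \frac{1}{44152 + 7280} = \frac{1}{51432}$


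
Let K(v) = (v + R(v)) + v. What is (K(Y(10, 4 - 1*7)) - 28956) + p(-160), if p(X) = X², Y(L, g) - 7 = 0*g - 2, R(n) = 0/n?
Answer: -3346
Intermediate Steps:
R(n) = 0
Y(L, g) = 5 (Y(L, g) = 7 + (0*g - 2) = 7 + (0 - 2) = 7 - 2 = 5)
K(v) = 2*v (K(v) = (v + 0) + v = v + v = 2*v)
(K(Y(10, 4 - 1*7)) - 28956) + p(-160) = (2*5 - 28956) + (-160)² = (10 - 28956) + 25600 = -28946 + 25600 = -3346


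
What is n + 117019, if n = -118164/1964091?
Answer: 76611948855/654697 ≈ 1.1702e+5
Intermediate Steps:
n = -39388/654697 (n = -118164*1/1964091 = -39388/654697 ≈ -0.060162)
n + 117019 = -39388/654697 + 117019 = 76611948855/654697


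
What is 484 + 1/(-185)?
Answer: 89539/185 ≈ 483.99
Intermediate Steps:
484 + 1/(-185) = 484 - 1/185 = 89539/185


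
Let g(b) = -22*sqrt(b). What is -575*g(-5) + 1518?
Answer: 1518 + 12650*I*sqrt(5) ≈ 1518.0 + 28286.0*I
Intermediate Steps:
-575*g(-5) + 1518 = -(-12650)*sqrt(-5) + 1518 = -(-12650)*I*sqrt(5) + 1518 = 12650*I*sqrt(5) + 1518 = 1518 + 12650*I*sqrt(5)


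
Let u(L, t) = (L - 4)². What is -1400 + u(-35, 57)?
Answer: 121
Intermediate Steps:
u(L, t) = (-4 + L)²
-1400 + u(-35, 57) = -1400 + (-4 - 35)² = -1400 + (-39)² = -1400 + 1521 = 121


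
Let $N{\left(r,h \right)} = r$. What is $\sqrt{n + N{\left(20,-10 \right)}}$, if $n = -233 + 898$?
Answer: $\sqrt{685} \approx 26.173$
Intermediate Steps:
$n = 665$
$\sqrt{n + N{\left(20,-10 \right)}} = \sqrt{665 + 20} = \sqrt{685}$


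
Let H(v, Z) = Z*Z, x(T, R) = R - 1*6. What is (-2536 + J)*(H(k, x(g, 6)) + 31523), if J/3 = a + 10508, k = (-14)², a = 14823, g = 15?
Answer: 2315585011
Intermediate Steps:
x(T, R) = -6 + R (x(T, R) = R - 6 = -6 + R)
k = 196
H(v, Z) = Z²
J = 75993 (J = 3*(14823 + 10508) = 3*25331 = 75993)
(-2536 + J)*(H(k, x(g, 6)) + 31523) = (-2536 + 75993)*((-6 + 6)² + 31523) = 73457*(0² + 31523) = 73457*(0 + 31523) = 73457*31523 = 2315585011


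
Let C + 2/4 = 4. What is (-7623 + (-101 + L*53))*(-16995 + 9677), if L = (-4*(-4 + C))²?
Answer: 54972816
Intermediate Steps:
C = 7/2 (C = -½ + 4 = 7/2 ≈ 3.5000)
L = 4 (L = (-4*(-4 + 7/2))² = (-4*(-½))² = 2² = 4)
(-7623 + (-101 + L*53))*(-16995 + 9677) = (-7623 + (-101 + 4*53))*(-16995 + 9677) = (-7623 + (-101 + 212))*(-7318) = (-7623 + 111)*(-7318) = -7512*(-7318) = 54972816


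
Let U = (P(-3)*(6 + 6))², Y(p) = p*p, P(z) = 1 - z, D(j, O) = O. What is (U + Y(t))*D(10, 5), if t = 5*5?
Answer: 14645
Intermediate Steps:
t = 25
Y(p) = p²
U = 2304 (U = ((1 - 1*(-3))*(6 + 6))² = ((1 + 3)*12)² = (4*12)² = 48² = 2304)
(U + Y(t))*D(10, 5) = (2304 + 25²)*5 = (2304 + 625)*5 = 2929*5 = 14645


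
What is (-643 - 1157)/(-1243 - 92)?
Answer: 120/89 ≈ 1.3483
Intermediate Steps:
(-643 - 1157)/(-1243 - 92) = -1800/(-1335) = -1800*(-1/1335) = 120/89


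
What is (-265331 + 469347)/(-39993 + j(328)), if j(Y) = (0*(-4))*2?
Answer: -204016/39993 ≈ -5.1013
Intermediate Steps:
j(Y) = 0 (j(Y) = 0*2 = 0)
(-265331 + 469347)/(-39993 + j(328)) = (-265331 + 469347)/(-39993 + 0) = 204016/(-39993) = 204016*(-1/39993) = -204016/39993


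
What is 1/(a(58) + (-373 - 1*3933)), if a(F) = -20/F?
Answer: -29/124884 ≈ -0.00023222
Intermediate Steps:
1/(a(58) + (-373 - 1*3933)) = 1/(-20/58 + (-373 - 1*3933)) = 1/(-20*1/58 + (-373 - 3933)) = 1/(-10/29 - 4306) = 1/(-124884/29) = -29/124884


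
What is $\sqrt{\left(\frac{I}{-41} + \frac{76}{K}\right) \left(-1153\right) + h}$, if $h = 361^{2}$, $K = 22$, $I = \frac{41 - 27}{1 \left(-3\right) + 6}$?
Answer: $\frac{7 \sqrt{4724807241}}{1353} \approx 355.63$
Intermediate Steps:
$I = \frac{14}{3}$ ($I = \frac{14}{-3 + 6} = \frac{14}{3} \approx 4.6667$)
$h = 130321$
$\sqrt{\left(\frac{I}{-41} + \frac{76}{K}\right) \left(-1153\right) + h} = \sqrt{\left(\frac{14}{3 \left(-41\right)} + \frac{76}{22}\right) \left(-1153\right) + 130321} = \sqrt{\left(\frac{14}{3} \left(- \frac{1}{41}\right) + 76 \cdot \frac{1}{22}\right) \left(-1153\right) + 130321} = \sqrt{\left(- \frac{14}{123} + \frac{38}{11}\right) \left(-1153\right) + 130321} = \sqrt{\frac{4520}{1353} \left(-1153\right) + 130321} = \sqrt{- \frac{5211560}{1353} + 130321} = \sqrt{\frac{171112753}{1353}} = \frac{7 \sqrt{4724807241}}{1353}$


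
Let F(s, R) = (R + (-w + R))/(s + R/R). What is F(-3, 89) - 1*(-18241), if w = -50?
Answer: 18127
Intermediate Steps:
F(s, R) = (50 + 2*R)/(1 + s) (F(s, R) = (R + (-1*(-50) + R))/(s + R/R) = (R + (50 + R))/(s + 1) = (50 + 2*R)/(1 + s))
F(-3, 89) - 1*(-18241) = 2*(25 + 89)/(1 - 3) - 1*(-18241) = 2*114/(-2) + 18241 = 2*(-½)*114 + 18241 = -114 + 18241 = 18127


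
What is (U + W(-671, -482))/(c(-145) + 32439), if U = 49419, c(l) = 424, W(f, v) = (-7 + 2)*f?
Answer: 52774/32863 ≈ 1.6059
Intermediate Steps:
W(f, v) = -5*f
(U + W(-671, -482))/(c(-145) + 32439) = (49419 - 5*(-671))/(424 + 32439) = (49419 + 3355)/32863 = 52774*(1/32863) = 52774/32863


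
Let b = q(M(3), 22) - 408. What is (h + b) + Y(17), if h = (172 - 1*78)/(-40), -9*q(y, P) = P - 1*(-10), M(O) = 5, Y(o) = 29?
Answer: -69283/180 ≈ -384.91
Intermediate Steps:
q(y, P) = -10/9 - P/9 (q(y, P) = -(P - 1*(-10))/9 = -(P + 10)/9 = -(10 + P)/9 = -10/9 - P/9)
h = -47/20 (h = (172 - 78)*(-1/40) = 94*(-1/40) = -47/20 ≈ -2.3500)
b = -3704/9 (b = (-10/9 - ⅑*22) - 408 = (-10/9 - 22/9) - 408 = -32/9 - 408 = -3704/9 ≈ -411.56)
(h + b) + Y(17) = (-47/20 - 3704/9) + 29 = -74503/180 + 29 = -69283/180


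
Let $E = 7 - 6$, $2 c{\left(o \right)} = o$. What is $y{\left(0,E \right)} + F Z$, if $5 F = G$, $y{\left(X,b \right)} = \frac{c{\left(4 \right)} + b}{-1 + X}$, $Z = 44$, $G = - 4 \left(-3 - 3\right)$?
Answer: $\frac{1041}{5} \approx 208.2$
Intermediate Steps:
$c{\left(o \right)} = \frac{o}{2}$
$G = 24$ ($G = \left(-4\right) \left(-6\right) = 24$)
$E = 1$
$y{\left(X,b \right)} = \frac{2 + b}{-1 + X}$ ($y{\left(X,b \right)} = \frac{\frac{1}{2} \cdot 4 + b}{-1 + X} = \frac{2 + b}{-1 + X}$)
$F = \frac{24}{5}$ ($F = \frac{1}{5} \cdot 24 = \frac{24}{5} \approx 4.8$)
$y{\left(0,E \right)} + F Z = \frac{2 + 1}{-1 + 0} + \frac{24}{5} \cdot 44 = \frac{1}{-1} \cdot 3 + \frac{1056}{5} = \left(-1\right) 3 + \frac{1056}{5} = -3 + \frac{1056}{5} = \frac{1041}{5}$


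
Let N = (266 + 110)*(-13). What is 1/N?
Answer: -1/4888 ≈ -0.00020458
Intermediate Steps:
N = -4888 (N = 376*(-13) = -4888)
1/N = 1/(-4888) = -1/4888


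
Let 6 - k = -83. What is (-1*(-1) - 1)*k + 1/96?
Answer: 1/96 ≈ 0.010417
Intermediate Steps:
k = 89 (k = 6 - 1*(-83) = 6 + 83 = 89)
(-1*(-1) - 1)*k + 1/96 = (-1*(-1) - 1)*89 + 1/96 = (1 - 1)*89 + 1/96 = 0*89 + 1/96 = 0 + 1/96 = 1/96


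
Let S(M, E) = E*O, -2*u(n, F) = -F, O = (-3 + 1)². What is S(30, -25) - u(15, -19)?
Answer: -181/2 ≈ -90.500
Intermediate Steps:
O = 4 (O = (-2)² = 4)
u(n, F) = F/2 (u(n, F) = -(-1)*F/2 = F/2)
S(M, E) = 4*E (S(M, E) = E*4 = 4*E)
S(30, -25) - u(15, -19) = 4*(-25) - (-19)/2 = -100 - 1*(-19/2) = -100 + 19/2 = -181/2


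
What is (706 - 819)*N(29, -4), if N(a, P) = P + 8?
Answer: -452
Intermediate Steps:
N(a, P) = 8 + P
(706 - 819)*N(29, -4) = (706 - 819)*(8 - 4) = -113*4 = -452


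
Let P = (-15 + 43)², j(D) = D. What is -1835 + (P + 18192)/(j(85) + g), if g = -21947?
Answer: -20067873/10931 ≈ -1835.9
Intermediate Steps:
P = 784 (P = 28² = 784)
-1835 + (P + 18192)/(j(85) + g) = -1835 + (784 + 18192)/(85 - 21947) = -1835 + 18976/(-21862) = -1835 + 18976*(-1/21862) = -1835 - 9488/10931 = -20067873/10931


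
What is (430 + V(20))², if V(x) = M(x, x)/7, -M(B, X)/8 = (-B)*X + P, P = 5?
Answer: 38068900/49 ≈ 7.7692e+5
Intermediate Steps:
M(B, X) = -40 + 8*B*X (M(B, X) = -8*((-B)*X + 5) = -8*(-B*X + 5) = -8*(5 - B*X) = -40 + 8*B*X)
V(x) = -40/7 + 8*x²/7 (V(x) = (-40 + 8*x*x)/7 = (-40 + 8*x²)*(⅐) = -40/7 + 8*x²/7)
(430 + V(20))² = (430 + (-40/7 + (8/7)*20²))² = (430 + (-40/7 + (8/7)*400))² = (430 + (-40/7 + 3200/7))² = (430 + 3160/7)² = (6170/7)² = 38068900/49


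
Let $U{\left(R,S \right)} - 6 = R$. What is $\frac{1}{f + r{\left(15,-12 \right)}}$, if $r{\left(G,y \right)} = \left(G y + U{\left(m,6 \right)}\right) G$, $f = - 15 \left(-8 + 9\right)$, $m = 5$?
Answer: $- \frac{1}{2550} \approx -0.00039216$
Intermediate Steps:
$U{\left(R,S \right)} = 6 + R$
$f = -15$ ($f = \left(-15\right) 1 = -15$)
$r{\left(G,y \right)} = G \left(11 + G y\right)$ ($r{\left(G,y \right)} = \left(G y + \left(6 + 5\right)\right) G = \left(G y + 11\right) G = \left(11 + G y\right) G = G \left(11 + G y\right)$)
$\frac{1}{f + r{\left(15,-12 \right)}} = \frac{1}{-15 + 15 \left(11 + 15 \left(-12\right)\right)} = \frac{1}{-15 + 15 \left(11 - 180\right)} = \frac{1}{-15 + 15 \left(-169\right)} = \frac{1}{-15 - 2535} = \frac{1}{-2550} = - \frac{1}{2550}$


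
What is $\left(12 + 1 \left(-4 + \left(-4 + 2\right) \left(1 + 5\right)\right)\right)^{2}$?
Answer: $16$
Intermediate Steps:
$\left(12 + 1 \left(-4 + \left(-4 + 2\right) \left(1 + 5\right)\right)\right)^{2} = \left(12 + 1 \left(-4 - 12\right)\right)^{2} = \left(12 + 1 \left(-16\right)\right)^{2} = \left(12 - 16\right)^{2} = \left(-4\right)^{2} = 16$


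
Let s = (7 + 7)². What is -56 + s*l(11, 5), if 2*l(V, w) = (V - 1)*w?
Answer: 4844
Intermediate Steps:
l(V, w) = w*(-1 + V)/2 (l(V, w) = ((V - 1)*w)/2 = ((-1 + V)*w)/2 = (w*(-1 + V))/2 = w*(-1 + V)/2)
s = 196 (s = 14² = 196)
-56 + s*l(11, 5) = -56 + 196*((½)*5*(-1 + 11)) = -56 + 196*((½)*5*10) = -56 + 196*25 = -56 + 4900 = 4844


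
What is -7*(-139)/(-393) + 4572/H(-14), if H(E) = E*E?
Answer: 401522/19257 ≈ 20.851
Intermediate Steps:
H(E) = E²
-7*(-139)/(-393) + 4572/H(-14) = -7*(-139)/(-393) + 4572/((-14)²) = 973*(-1/393) + 4572/196 = -973/393 + 4572*(1/196) = -973/393 + 1143/49 = 401522/19257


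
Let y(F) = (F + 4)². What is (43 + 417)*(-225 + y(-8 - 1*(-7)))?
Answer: -99360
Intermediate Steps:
y(F) = (4 + F)²
(43 + 417)*(-225 + y(-8 - 1*(-7))) = (43 + 417)*(-225 + (4 + (-8 - 1*(-7)))²) = 460*(-225 + (4 + (-8 + 7))²) = 460*(-225 + (4 - 1)²) = 460*(-225 + 3²) = 460*(-225 + 9) = 460*(-216) = -99360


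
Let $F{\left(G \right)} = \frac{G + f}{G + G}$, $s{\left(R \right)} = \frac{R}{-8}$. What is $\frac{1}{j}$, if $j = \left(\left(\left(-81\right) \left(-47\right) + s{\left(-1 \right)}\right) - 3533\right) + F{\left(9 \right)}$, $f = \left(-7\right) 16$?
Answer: $\frac{72}{19325} \approx 0.0037257$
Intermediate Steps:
$f = -112$
$s{\left(R \right)} = - \frac{R}{8}$ ($s{\left(R \right)} = R \left(- \frac{1}{8}\right) = - \frac{R}{8}$)
$F{\left(G \right)} = \frac{-112 + G}{2 G}$ ($F{\left(G \right)} = \frac{G - 112}{G + G} = \frac{-112 + G}{2 G}$)
$j = \frac{19325}{72}$ ($j = \left(\left(\left(-81\right) \left(-47\right) - - \frac{1}{8}\right) - 3533\right) + \frac{-112 + 9}{2 \cdot 9} = \left(\left(3807 + \frac{1}{8}\right) - 3533\right) + \frac{1}{2} \cdot \frac{1}{9} \left(-103\right) = \left(\frac{30457}{8} - 3533\right) - \frac{103}{18} = \frac{2193}{8} - \frac{103}{18} = \frac{19325}{72} \approx 268.4$)
$\frac{1}{j} = \frac{1}{\frac{19325}{72}} = \frac{72}{19325}$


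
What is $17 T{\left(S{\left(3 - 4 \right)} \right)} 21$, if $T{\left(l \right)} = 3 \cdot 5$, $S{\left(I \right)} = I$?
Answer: $5355$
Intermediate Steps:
$T{\left(l \right)} = 15$
$17 T{\left(S{\left(3 - 4 \right)} \right)} 21 = 17 \cdot 15 \cdot 21 = 255 \cdot 21 = 5355$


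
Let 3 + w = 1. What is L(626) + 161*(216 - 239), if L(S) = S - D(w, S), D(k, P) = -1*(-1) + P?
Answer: -3704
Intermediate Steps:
w = -2 (w = -3 + 1 = -2)
D(k, P) = 1 + P
L(S) = -1 (L(S) = S - (1 + S) = S + (-1 - S) = -1)
L(626) + 161*(216 - 239) = -1 + 161*(216 - 239) = -1 + 161*(-23) = -1 - 3703 = -3704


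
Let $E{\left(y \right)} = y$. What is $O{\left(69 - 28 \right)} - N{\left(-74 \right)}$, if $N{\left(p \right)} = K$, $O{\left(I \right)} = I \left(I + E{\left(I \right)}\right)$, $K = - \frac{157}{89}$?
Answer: $\frac{299375}{89} \approx 3363.8$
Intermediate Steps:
$K = - \frac{157}{89}$ ($K = \left(-157\right) \frac{1}{89} = - \frac{157}{89} \approx -1.764$)
$O{\left(I \right)} = 2 I^{2}$ ($O{\left(I \right)} = I \left(I + I\right) = I 2 I = 2 I^{2}$)
$N{\left(p \right)} = - \frac{157}{89}$
$O{\left(69 - 28 \right)} - N{\left(-74 \right)} = 2 \left(69 - 28\right)^{2} - - \frac{157}{89} = 2 \cdot 41^{2} + \frac{157}{89} = 2 \cdot 1681 + \frac{157}{89} = 3362 + \frac{157}{89} = \frac{299375}{89}$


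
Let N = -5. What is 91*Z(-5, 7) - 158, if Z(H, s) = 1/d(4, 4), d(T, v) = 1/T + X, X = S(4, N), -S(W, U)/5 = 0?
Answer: 206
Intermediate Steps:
S(W, U) = 0 (S(W, U) = -5*0 = 0)
X = 0
d(T, v) = 1/T (d(T, v) = 1/T + 0 = 1/T)
Z(H, s) = 4 (Z(H, s) = 1/(1/4) = 1/(¼) = 4)
91*Z(-5, 7) - 158 = 91*4 - 158 = 364 - 158 = 206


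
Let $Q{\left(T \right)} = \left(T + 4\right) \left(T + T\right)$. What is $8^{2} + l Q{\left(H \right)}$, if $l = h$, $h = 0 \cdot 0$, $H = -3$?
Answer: $64$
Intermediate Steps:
$Q{\left(T \right)} = 2 T \left(4 + T\right)$ ($Q{\left(T \right)} = \left(4 + T\right) 2 T = 2 T \left(4 + T\right)$)
$h = 0$
$l = 0$
$8^{2} + l Q{\left(H \right)} = 8^{2} + 0 \cdot 2 \left(-3\right) \left(4 - 3\right) = 64 + 0 \cdot 2 \left(-3\right) 1 = 64 + 0 \left(-6\right) = 64 + 0 = 64$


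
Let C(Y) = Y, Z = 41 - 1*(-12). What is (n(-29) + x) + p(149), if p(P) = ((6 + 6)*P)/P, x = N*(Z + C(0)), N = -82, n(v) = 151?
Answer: -4183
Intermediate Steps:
Z = 53 (Z = 41 + 12 = 53)
x = -4346 (x = -82*(53 + 0) = -82*53 = -4346)
p(P) = 12 (p(P) = (12*P)/P = 12)
(n(-29) + x) + p(149) = (151 - 4346) + 12 = -4195 + 12 = -4183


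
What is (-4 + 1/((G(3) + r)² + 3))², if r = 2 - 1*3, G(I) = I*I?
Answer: 71289/4489 ≈ 15.881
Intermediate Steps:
G(I) = I²
r = -1 (r = 2 - 3 = -1)
(-4 + 1/((G(3) + r)² + 3))² = (-4 + 1/((3² - 1)² + 3))² = (-4 + 1/((9 - 1)² + 3))² = (-4 + 1/(8² + 3))² = (-4 + 1/(64 + 3))² = (-4 + 1/67)² = (-267/67)² = 71289/4489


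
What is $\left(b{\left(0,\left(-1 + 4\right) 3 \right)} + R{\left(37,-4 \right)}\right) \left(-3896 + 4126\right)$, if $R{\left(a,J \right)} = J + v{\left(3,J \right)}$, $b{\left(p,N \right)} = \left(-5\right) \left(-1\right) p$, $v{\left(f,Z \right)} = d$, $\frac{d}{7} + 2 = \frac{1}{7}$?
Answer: $-3910$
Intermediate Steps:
$d = -13$ ($d = -14 + \frac{7}{7} = -14 + 7 \cdot \frac{1}{7} = -14 + 1 = -13$)
$v{\left(f,Z \right)} = -13$
$b{\left(p,N \right)} = 5 p$
$R{\left(a,J \right)} = -13 + J$ ($R{\left(a,J \right)} = J - 13 = -13 + J$)
$\left(b{\left(0,\left(-1 + 4\right) 3 \right)} + R{\left(37,-4 \right)}\right) \left(-3896 + 4126\right) = \left(5 \cdot 0 - 17\right) \left(-3896 + 4126\right) = \left(0 - 17\right) 230 = \left(-17\right) 230 = -3910$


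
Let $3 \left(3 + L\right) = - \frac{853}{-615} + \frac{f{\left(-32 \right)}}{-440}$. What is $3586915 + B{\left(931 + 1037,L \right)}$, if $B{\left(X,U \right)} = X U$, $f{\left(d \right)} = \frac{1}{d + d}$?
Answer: $\frac{18912542299}{5280} \approx 3.5819 \cdot 10^{6}$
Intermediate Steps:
$f{\left(d \right)} = \frac{1}{2 d}$
$L = - \frac{26368901}{10391040}$ ($L = -3 + \frac{- \frac{853}{-615} + \frac{\frac{1}{2} \frac{1}{-32}}{-440}}{3} = -3 + \frac{\left(-853\right) \left(- \frac{1}{615}\right) + \frac{1}{2} \left(- \frac{1}{32}\right) \left(- \frac{1}{440}\right)}{3} = -3 + \frac{\frac{853}{615} - - \frac{1}{28160}}{3} = -3 + \frac{\frac{853}{615} + \frac{1}{28160}}{3} = -3 + \frac{1}{3} \cdot \frac{4804219}{3463680} = -3 + \frac{4804219}{10391040} = - \frac{26368901}{10391040} \approx -2.5377$)
$B{\left(X,U \right)} = U X$
$3586915 + B{\left(931 + 1037,L \right)} = 3586915 - \frac{26368901 \left(931 + 1037\right)}{10391040} = 3586915 - \frac{26368901}{5280} = \frac{18912542299}{5280}$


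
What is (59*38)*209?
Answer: 468578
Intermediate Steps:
(59*38)*209 = 2242*209 = 468578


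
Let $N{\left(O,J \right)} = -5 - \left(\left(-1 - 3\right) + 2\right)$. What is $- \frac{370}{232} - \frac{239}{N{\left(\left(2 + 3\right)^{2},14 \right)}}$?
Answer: $\frac{27169}{348} \approx 78.072$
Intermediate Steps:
$N{\left(O,J \right)} = -3$ ($N{\left(O,J \right)} = -5 - \left(-4 + 2\right) = -5 - -2 = -5 + 2 = -3$)
$- \frac{370}{232} - \frac{239}{N{\left(\left(2 + 3\right)^{2},14 \right)}} = - \frac{370}{232} - \frac{239}{-3} = \left(-370\right) \frac{1}{232} - - \frac{239}{3} = - \frac{185}{116} + \frac{239}{3} = \frac{27169}{348}$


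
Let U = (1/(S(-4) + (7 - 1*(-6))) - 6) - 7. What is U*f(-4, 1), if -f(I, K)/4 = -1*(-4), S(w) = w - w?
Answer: 2688/13 ≈ 206.77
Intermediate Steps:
S(w) = 0
f(I, K) = -16 (f(I, K) = -(-4)*(-4) = -4*4 = -16)
U = -168/13 (U = (1/(0 + (7 - 1*(-6))) - 6) - 7 = (1/(0 + (7 + 6)) - 6) - 7 = (1/(0 + 13) - 6) - 7 = (1/13 - 6) - 7 = -77/13 - 7 = -168/13 ≈ -12.923)
U*f(-4, 1) = -168/13*(-16) = 2688/13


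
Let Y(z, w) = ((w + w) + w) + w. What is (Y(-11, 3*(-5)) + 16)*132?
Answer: -5808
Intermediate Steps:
Y(z, w) = 4*w (Y(z, w) = (2*w + w) + w = 3*w + w = 4*w)
(Y(-11, 3*(-5)) + 16)*132 = (4*(3*(-5)) + 16)*132 = (4*(-15) + 16)*132 = (-60 + 16)*132 = -44*132 = -5808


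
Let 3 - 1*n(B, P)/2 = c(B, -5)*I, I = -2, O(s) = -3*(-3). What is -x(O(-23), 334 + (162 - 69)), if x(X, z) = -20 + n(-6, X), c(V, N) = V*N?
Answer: -106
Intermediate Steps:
O(s) = 9
c(V, N) = N*V
n(B, P) = 6 - 20*B (n(B, P) = 6 - 2*(-5*B)*(-2) = 6 - 20*B)
x(X, z) = 106 (x(X, z) = -20 + (6 - 20*(-6)) = -20 + (6 + 120) = -20 + 126 = 106)
-x(O(-23), 334 + (162 - 69)) = -1*106 = -106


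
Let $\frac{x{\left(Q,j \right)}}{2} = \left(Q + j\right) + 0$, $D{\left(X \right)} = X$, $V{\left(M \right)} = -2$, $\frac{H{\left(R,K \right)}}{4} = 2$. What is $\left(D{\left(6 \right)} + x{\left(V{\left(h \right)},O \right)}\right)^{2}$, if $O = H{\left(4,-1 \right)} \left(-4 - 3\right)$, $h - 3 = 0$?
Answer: $12100$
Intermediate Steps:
$h = 3$ ($h = 3 + 0 = 3$)
$H{\left(R,K \right)} = 8$ ($H{\left(R,K \right)} = 4 \cdot 2 = 8$)
$O = -56$ ($O = 8 \left(-4 - 3\right) = 8 \left(-7\right) = -56$)
$x{\left(Q,j \right)} = 2 Q + 2 j$ ($x{\left(Q,j \right)} = 2 \left(\left(Q + j\right) + 0\right) = 2 \left(Q + j\right) = 2 Q + 2 j$)
$\left(D{\left(6 \right)} + x{\left(V{\left(h \right)},O \right)}\right)^{2} = \left(6 + \left(2 \left(-2\right) + 2 \left(-56\right)\right)\right)^{2} = \left(6 - 116\right)^{2} = \left(-110\right)^{2} = 12100$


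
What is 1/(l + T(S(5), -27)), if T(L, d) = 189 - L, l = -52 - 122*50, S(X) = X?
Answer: -1/5968 ≈ -0.00016756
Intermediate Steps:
l = -6152 (l = -52 - 6100 = -6152)
1/(l + T(S(5), -27)) = 1/(-6152 + (189 - 1*5)) = 1/(-6152 + (189 - 5)) = 1/(-6152 + 184) = 1/(-5968) = -1/5968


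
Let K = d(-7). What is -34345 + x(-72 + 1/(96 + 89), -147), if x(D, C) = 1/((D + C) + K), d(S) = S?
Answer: -1435930290/41809 ≈ -34345.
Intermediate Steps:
K = -7
x(D, C) = 1/(-7 + C + D) (x(D, C) = 1/((D + C) - 7) = 1/((C + D) - 7) = 1/(-7 + C + D))
-34345 + x(-72 + 1/(96 + 89), -147) = -34345 + 1/(-7 - 147 + (-72 + 1/(96 + 89))) = -34345 + 1/(-7 - 147 + (-72 + 1/185)) = -34345 + 1/(-7 - 147 - 13319/185) = -34345 + 1/(-41809/185) = -34345 - 185/41809 = -1435930290/41809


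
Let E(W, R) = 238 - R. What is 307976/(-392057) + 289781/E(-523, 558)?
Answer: -113709221837/125458240 ≈ -906.35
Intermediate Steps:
307976/(-392057) + 289781/E(-523, 558) = 307976/(-392057) + 289781/(238 - 1*558) = 307976*(-1/392057) + 289781/(238 - 558) = -307976/392057 + 289781/(-320) = -307976/392057 + 289781*(-1/320) = -307976/392057 - 289781/320 = -113709221837/125458240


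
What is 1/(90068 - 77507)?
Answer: 1/12561 ≈ 7.9612e-5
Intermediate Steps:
1/(90068 - 77507) = 1/12561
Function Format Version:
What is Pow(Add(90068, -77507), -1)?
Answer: Rational(1, 12561) ≈ 7.9612e-5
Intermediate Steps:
Pow(Add(90068, -77507), -1) = Pow(12561, -1) = Rational(1, 12561)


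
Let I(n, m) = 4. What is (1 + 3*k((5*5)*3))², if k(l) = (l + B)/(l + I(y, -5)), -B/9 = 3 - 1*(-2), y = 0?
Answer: 28561/6241 ≈ 4.5763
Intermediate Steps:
B = -45 (B = -9*(3 - 1*(-2)) = -9*(3 + 2) = -9*5 = -45)
k(l) = (-45 + l)/(4 + l) (k(l) = (l - 45)/(l + 4) = (-45 + l)/(4 + l))
(1 + 3*k((5*5)*3))² = (1 + 3*((-45 + (5*5)*3)/(4 + (5*5)*3)))² = (1 + 3*((-45 + 25*3)/(4 + 25*3)))² = (1 + 3*((-45 + 75)/(4 + 75)))² = (1 + 3*(30/79))² = (1 + 90/79)² = (169/79)² = 28561/6241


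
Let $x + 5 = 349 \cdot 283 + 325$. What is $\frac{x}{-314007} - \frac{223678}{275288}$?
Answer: $- \frac{1250178459}{1108235372} \approx -1.1281$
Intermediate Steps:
$x = 99087$ ($x = -5 + \left(349 \cdot 283 + 325\right) = -5 + \left(98767 + 325\right) = -5 + 99092 = 99087$)
$\frac{x}{-314007} - \frac{223678}{275288} = \frac{99087}{-314007} - \frac{223678}{275288} = 99087 \left(- \frac{1}{314007}\right) - \frac{8603}{10588} = - \frac{33029}{104669} - \frac{8603}{10588} = - \frac{1250178459}{1108235372}$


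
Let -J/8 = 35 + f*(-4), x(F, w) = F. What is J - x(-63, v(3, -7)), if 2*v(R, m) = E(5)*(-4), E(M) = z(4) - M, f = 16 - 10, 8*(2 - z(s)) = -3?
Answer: -25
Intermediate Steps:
z(s) = 19/8 (z(s) = 2 - 1/8*(-3) = 2 + 3/8 = 19/8)
f = 6
E(M) = 19/8 - M
v(R, m) = 21/4 (v(R, m) = ((19/8 - 1*5)*(-4))/2 = ((19/8 - 5)*(-4))/2 = (-21/8*(-4))/2 = (1/2)*(21/2) = 21/4)
J = -88 (J = -8*(35 + 6*(-4)) = -8*(35 - 24) = -8*11 = -88)
J - x(-63, v(3, -7)) = -88 - 1*(-63) = -88 + 63 = -25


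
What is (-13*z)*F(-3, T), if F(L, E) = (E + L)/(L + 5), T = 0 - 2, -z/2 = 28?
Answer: -1820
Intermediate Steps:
z = -56 (z = -2*28 = -56)
T = -2
F(L, E) = (E + L)/(5 + L)
(-13*z)*F(-3, T) = (-13*(-56))*((-2 - 3)/(5 - 3)) = 728*(-5/2) = -1820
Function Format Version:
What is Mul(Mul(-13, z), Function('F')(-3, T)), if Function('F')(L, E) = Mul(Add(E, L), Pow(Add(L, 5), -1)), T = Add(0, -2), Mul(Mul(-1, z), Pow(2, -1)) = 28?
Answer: -1820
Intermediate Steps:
z = -56 (z = Mul(-2, 28) = -56)
T = -2
Function('F')(L, E) = Mul(Pow(Add(5, L), -1), Add(E, L)) (Function('F')(L, E) = Mul(Add(E, L), Pow(Add(5, L), -1)) = Mul(Pow(Add(5, L), -1), Add(E, L)))
Mul(Mul(-13, z), Function('F')(-3, T)) = Mul(Mul(-13, -56), Mul(Pow(Add(5, -3), -1), Add(-2, -3))) = Mul(728, Mul(Pow(2, -1), -5)) = Mul(728, Mul(Rational(1, 2), -5)) = Mul(728, Rational(-5, 2)) = -1820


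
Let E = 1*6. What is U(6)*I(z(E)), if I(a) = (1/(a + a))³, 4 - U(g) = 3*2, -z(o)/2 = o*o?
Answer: 1/1492992 ≈ 6.6980e-7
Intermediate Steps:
E = 6
z(o) = -2*o² (z(o) = -2*o*o = -2*o²)
U(g) = -2 (U(g) = 4 - 3*2 = 4 - 1*6 = 4 - 6 = -2)
I(a) = 1/(8*a³) (I(a) = (1/(2*a))³ = 1/(8*a³))
U(6)*I(z(E)) = -1/(4*(-2*6²)³) = -1/(4*(-2*36)³) = -1/(4*(-72)³) = -(-1)/(4*373248) = -2*(-1/2985984) = 1/1492992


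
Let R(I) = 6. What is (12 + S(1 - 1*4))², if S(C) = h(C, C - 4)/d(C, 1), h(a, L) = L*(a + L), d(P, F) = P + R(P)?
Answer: 11236/9 ≈ 1248.4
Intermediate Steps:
d(P, F) = 6 + P (d(P, F) = P + 6 = 6 + P)
h(a, L) = L*(L + a)
S(C) = (-4 + C)*(-4 + 2*C)/(6 + C) (S(C) = ((C - 4)*((C - 4) + C))/(6 + C) = ((-4 + C)*((-4 + C) + C))/(6 + C) = ((-4 + C)*(-4 + 2*C))/(6 + C) = (-4 + C)*(-4 + 2*C)/(6 + C))
(12 + S(1 - 1*4))² = (12 + 2*(-4 + (1 - 1*4))*(-2 + (1 - 1*4))/(6 + (1 - 1*4)))² = (12 + 2*(-4 + (1 - 4))*(-2 + (1 - 4))/(6 + (1 - 4)))² = (12 + 2*(-4 - 3)*(-2 - 3)/(6 - 3))² = (12 + 2*(-7)*(-5)/3)² = (12 + 2*(⅓)*(-7)*(-5))² = (12 + 70/3)² = (106/3)² = 11236/9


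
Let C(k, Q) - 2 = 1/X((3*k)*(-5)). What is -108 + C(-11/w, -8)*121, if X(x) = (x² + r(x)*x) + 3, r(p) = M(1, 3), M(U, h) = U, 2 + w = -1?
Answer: 398503/2973 ≈ 134.04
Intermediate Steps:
w = -3 (w = -2 - 1 = -3)
r(p) = 1
X(x) = 3 + x + x² (X(x) = (x² + 1*x) + 3 = (x² + x) + 3 = (x + x²) + 3 = 3 + x + x²)
C(k, Q) = 2 + 1/(3 - 15*k + 225*k²) (C(k, Q) = 2 + 1/(3 + (3*k)*(-5) + ((3*k)*(-5))²) = 2 + 1/(3 - 15*k + (-15*k)²) = 2 + 1/(3 - 15*k + 225*k²))
-108 + C(-11/w, -8)*121 = -108 + ((7 - (-330)/(-3) + 450*(-11/(-3))²)/(3*(1 - (-55)/(-3) + 75*(-11/(-3))²)))*121 = -108 + ((7 - (-330)*(-1)/3 + 450*(-11*(-⅓))²)/(3*(1 - (-55)*(-1)/3 + 75*(-11*(-⅓))²)))*121 = -108 + ((7 - 30*11/3 + 450*(11/3)²)/(3*(1 - 5*11/3 + 75*(11/3)²)))*121 = -108 + ((7 - 110 + 450*(121/9))/(3*(1 - 55/3 + 75*(121/9))))*121 = -108 + ((7 - 110 + 6050)/(3*(1 - 55/3 + 3025/3)))*121 = -108 + ((⅓)*5947/991)*121 = -108 + ((⅓)*(1/991)*5947)*121 = -108 + (5947/2973)*121 = -108 + 719587/2973 = 398503/2973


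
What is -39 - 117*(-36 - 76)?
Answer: 13065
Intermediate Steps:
-39 - 117*(-36 - 76) = -39 - 117*(-112) = -39 + 13104 = 13065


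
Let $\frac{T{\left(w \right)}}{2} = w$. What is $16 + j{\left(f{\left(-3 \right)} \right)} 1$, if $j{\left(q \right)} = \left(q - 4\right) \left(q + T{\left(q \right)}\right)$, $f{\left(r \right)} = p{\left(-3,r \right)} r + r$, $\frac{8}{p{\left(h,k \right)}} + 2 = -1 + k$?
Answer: $7$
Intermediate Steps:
$p{\left(h,k \right)} = \frac{8}{-3 + k}$ ($p{\left(h,k \right)} = \frac{8}{-2 + \left(-1 + k\right)} = \frac{8}{-3 + k}$)
$T{\left(w \right)} = 2 w$
$f{\left(r \right)} = r + \frac{8 r}{-3 + r}$ ($f{\left(r \right)} = \frac{8}{-3 + r} r + r = \frac{8 r}{-3 + r} + r = r + \frac{8 r}{-3 + r}$)
$j{\left(q \right)} = 3 q \left(-4 + q\right)$ ($j{\left(q \right)} = \left(q - 4\right) \left(q + 2 q\right) = \left(-4 + q\right) 3 q = 3 q \left(-4 + q\right)$)
$16 + j{\left(f{\left(-3 \right)} \right)} 1 = 16 + 3 \left(- \frac{3 \left(5 - 3\right)}{-3 - 3}\right) \left(-4 - \frac{3 \left(5 - 3\right)}{-3 - 3}\right) 1 = 16 + 3 \left(\left(-3\right) \frac{1}{-6} \cdot 2\right) \left(-4 - 3 \frac{1}{-6} \cdot 2\right) 1 = 16 + 3 \left(\left(-3\right) \left(- \frac{1}{6}\right) 2\right) \left(-4 - \left(- \frac{1}{2}\right) 2\right) 1 = 16 + 3 \cdot 1 \left(-4 + 1\right) 1 = 16 + 3 \cdot 1 \left(-3\right) 1 = 16 - 9 = 7$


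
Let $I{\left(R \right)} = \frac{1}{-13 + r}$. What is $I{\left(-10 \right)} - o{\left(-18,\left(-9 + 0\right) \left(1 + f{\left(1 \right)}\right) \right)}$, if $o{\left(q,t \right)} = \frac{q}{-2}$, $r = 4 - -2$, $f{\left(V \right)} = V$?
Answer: $- \frac{64}{7} \approx -9.1429$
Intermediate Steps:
$r = 6$ ($r = 4 + 2 = 6$)
$o{\left(q,t \right)} = - \frac{q}{2}$ ($o{\left(q,t \right)} = q \left(- \frac{1}{2}\right) = - \frac{q}{2}$)
$I{\left(R \right)} = - \frac{1}{7}$ ($I{\left(R \right)} = \frac{1}{-13 + 6} = \frac{1}{-7} = - \frac{1}{7}$)
$I{\left(-10 \right)} - o{\left(-18,\left(-9 + 0\right) \left(1 + f{\left(1 \right)}\right) \right)} = - \frac{1}{7} - \left(- \frac{1}{2}\right) \left(-18\right) = - \frac{1}{7} - 9 = - \frac{64}{7}$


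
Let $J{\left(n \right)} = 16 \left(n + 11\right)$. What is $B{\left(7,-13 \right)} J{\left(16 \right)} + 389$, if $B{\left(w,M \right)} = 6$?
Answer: $2981$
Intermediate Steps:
$J{\left(n \right)} = 176 + 16 n$ ($J{\left(n \right)} = 16 \left(11 + n\right) = 176 + 16 n$)
$B{\left(7,-13 \right)} J{\left(16 \right)} + 389 = 6 \left(176 + 16 \cdot 16\right) + 389 = 6 \left(176 + 256\right) + 389 = 6 \cdot 432 + 389 = 2592 + 389 = 2981$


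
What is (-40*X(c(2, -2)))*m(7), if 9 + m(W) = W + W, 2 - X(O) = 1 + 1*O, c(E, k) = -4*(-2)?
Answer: 1400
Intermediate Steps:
c(E, k) = 8
X(O) = 1 - O (X(O) = 2 - (1 + 1*O) = 2 - (1 + O) = 2 + (-1 - O) = 1 - O)
m(W) = -9 + 2*W (m(W) = -9 + (W + W) = -9 + 2*W)
(-40*X(c(2, -2)))*m(7) = (-40*(1 - 1*8))*(-9 + 2*7) = (-40*(1 - 8))*(-9 + 14) = -40*(-7)*5 = 280*5 = 1400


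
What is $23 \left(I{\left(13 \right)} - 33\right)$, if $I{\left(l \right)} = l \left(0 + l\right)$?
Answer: $3128$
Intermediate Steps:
$I{\left(l \right)} = l^{2}$ ($I{\left(l \right)} = l l = l^{2}$)
$23 \left(I{\left(13 \right)} - 33\right) = 23 \left(13^{2} - 33\right) = 23 \left(169 - 33\right) = 23 \cdot 136 = 3128$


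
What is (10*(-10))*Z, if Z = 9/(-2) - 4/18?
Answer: 4250/9 ≈ 472.22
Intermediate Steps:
Z = -85/18 (Z = 9*(-½) - 4*1/18 = -9/2 - 2/9 = -85/18 ≈ -4.7222)
(10*(-10))*Z = (10*(-10))*(-85/18) = -100*(-85/18) = 4250/9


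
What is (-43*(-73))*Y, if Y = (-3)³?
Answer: -84753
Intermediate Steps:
Y = -27
(-43*(-73))*Y = -43*(-73)*(-27) = 3139*(-27) = -84753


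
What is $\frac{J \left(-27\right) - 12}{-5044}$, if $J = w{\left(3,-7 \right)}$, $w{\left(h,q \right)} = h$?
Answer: $\frac{93}{5044} \approx 0.018438$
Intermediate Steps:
$J = 3$
$\frac{J \left(-27\right) - 12}{-5044} = \frac{3 \left(-27\right) - 12}{-5044} = \left(-81 - 12\right) \left(- \frac{1}{5044}\right) = \left(-93\right) \left(- \frac{1}{5044}\right) = \frac{93}{5044}$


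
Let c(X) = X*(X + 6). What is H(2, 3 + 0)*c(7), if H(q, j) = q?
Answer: 182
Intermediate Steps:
c(X) = X*(6 + X)
H(2, 3 + 0)*c(7) = 2*(7*(6 + 7)) = 2*(7*13) = 2*91 = 182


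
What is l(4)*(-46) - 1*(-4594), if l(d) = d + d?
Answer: 4226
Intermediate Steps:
l(d) = 2*d
l(4)*(-46) - 1*(-4594) = (2*4)*(-46) - 1*(-4594) = 8*(-46) + 4594 = -368 + 4594 = 4226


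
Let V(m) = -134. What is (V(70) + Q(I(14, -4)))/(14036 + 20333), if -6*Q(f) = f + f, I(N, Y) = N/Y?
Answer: -797/206214 ≈ -0.0038649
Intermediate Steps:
Q(f) = -f/3 (Q(f) = -(f + f)/6 = -f/3)
(V(70) + Q(I(14, -4)))/(14036 + 20333) = (-134 - 14/(3*(-4)))/(14036 + 20333) = (-134 - 14*(-1)/(3*4))/34369 = (-134 - ⅓*(-7/2))*(1/34369) = (-134 + 7/6)*(1/34369) = -797/6*1/34369 = -797/206214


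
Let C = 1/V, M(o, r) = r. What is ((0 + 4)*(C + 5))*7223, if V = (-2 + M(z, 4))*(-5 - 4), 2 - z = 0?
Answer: 1285694/9 ≈ 1.4286e+5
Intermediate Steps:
z = 2 (z = 2 - 1*0 = 2 + 0 = 2)
V = -18 (V = (-2 + 4)*(-5 - 4) = 2*(-9) = -18)
C = -1/18 (C = 1/(-18) = -1/18 ≈ -0.055556)
((0 + 4)*(C + 5))*7223 = ((0 + 4)*(-1/18 + 5))*7223 = (4*(89/18))*7223 = (178/9)*7223 = 1285694/9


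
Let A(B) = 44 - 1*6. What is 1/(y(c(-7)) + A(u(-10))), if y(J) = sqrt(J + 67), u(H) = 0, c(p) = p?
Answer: 19/692 - sqrt(15)/692 ≈ 0.021860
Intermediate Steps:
y(J) = sqrt(67 + J)
A(B) = 38 (A(B) = 44 - 6 = 38)
1/(y(c(-7)) + A(u(-10))) = 1/(sqrt(67 - 7) + 38) = 1/(sqrt(60) + 38) = 1/(2*sqrt(15) + 38) = 1/(38 + 2*sqrt(15))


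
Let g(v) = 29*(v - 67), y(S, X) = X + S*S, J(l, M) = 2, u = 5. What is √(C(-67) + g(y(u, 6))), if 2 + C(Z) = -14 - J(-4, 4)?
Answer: 3*I*√118 ≈ 32.588*I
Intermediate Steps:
y(S, X) = X + S²
C(Z) = -18 (C(Z) = -2 + (-14 - 1*2) = -2 + (-14 - 2) = -2 - 16 = -18)
g(v) = -1943 + 29*v (g(v) = 29*(-67 + v) = -1943 + 29*v)
√(C(-67) + g(y(u, 6))) = √(-18 + (-1943 + 29*(6 + 5²))) = √(-18 + (-1943 + 29*(6 + 25))) = √(-18 + (-1943 + 29*31)) = √(-18 + (-1943 + 899)) = √(-18 - 1044) = √(-1062) = 3*I*√118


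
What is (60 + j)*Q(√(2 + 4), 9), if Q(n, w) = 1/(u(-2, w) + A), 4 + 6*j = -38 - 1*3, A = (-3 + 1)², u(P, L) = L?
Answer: 105/26 ≈ 4.0385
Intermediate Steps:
A = 4 (A = (-2)² = 4)
j = -15/2 (j = -⅔ + (-38 - 1*3)/6 = -⅔ + (-38 - 3)/6 = -⅔ + (⅙)*(-41) = -⅔ - 41/6 = -15/2 ≈ -7.5000)
Q(n, w) = 1/(4 + w) (Q(n, w) = 1/(w + 4) = 1/(4 + w))
(60 + j)*Q(√(2 + 4), 9) = (60 - 15/2)/(4 + 9) = (105/2)/13 = (105/2)*(1/13) = 105/26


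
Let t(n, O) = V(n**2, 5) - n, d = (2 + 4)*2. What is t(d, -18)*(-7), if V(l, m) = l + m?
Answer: -959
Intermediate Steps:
d = 12 (d = 6*2 = 12)
t(n, O) = 5 + n**2 - n (t(n, O) = (n**2 + 5) - n = (5 + n**2) - n = 5 + n**2 - n)
t(d, -18)*(-7) = (5 + 12**2 - 1*12)*(-7) = (5 + 144 - 12)*(-7) = 137*(-7) = -959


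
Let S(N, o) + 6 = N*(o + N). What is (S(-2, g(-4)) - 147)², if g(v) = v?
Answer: 19881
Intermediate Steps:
S(N, o) = -6 + N*(N + o) (S(N, o) = -6 + N*(o + N) = -6 + N*(N + o))
(S(-2, g(-4)) - 147)² = ((-6 + (-2)² - 2*(-4)) - 147)² = ((-6 + 4 + 8) - 147)² = (6 - 147)² = (-141)² = 19881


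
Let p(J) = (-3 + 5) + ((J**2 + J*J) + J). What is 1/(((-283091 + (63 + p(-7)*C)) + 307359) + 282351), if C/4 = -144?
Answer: 1/253114 ≈ 3.9508e-6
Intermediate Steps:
C = -576 (C = 4*(-144) = -576)
p(J) = 2 + J + 2*J**2 (p(J) = 2 + ((J**2 + J**2) + J) = 2 + (2*J**2 + J) = 2 + (J + 2*J**2) = 2 + J + 2*J**2)
1/(((-283091 + (63 + p(-7)*C)) + 307359) + 282351) = 1/(((-283091 + (63 + (2 - 7 + 2*(-7)**2)*(-576))) + 307359) + 282351) = 1/(((-283091 + (63 + (2 - 7 + 2*49)*(-576))) + 307359) + 282351) = 1/(((-283091 + (63 + (2 - 7 + 98)*(-576))) + 307359) + 282351) = 1/(((-283091 + (63 + 93*(-576))) + 307359) + 282351) = 1/(((-283091 + (63 - 53568)) + 307359) + 282351) = 1/(((-283091 - 53505) + 307359) + 282351) = 1/((-336596 + 307359) + 282351) = 1/(-29237 + 282351) = 1/253114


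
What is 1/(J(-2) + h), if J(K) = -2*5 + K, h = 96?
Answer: 1/84 ≈ 0.011905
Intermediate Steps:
J(K) = -10 + K
1/(J(-2) + h) = 1/((-10 - 2) + 96) = 1/(-12 + 96) = 1/84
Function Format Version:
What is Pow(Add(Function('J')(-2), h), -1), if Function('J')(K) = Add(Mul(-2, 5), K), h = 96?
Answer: Rational(1, 84) ≈ 0.011905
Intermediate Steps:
Function('J')(K) = Add(-10, K)
Pow(Add(Function('J')(-2), h), -1) = Pow(Add(Add(-10, -2), 96), -1) = Pow(Add(-12, 96), -1) = Pow(84, -1) = Rational(1, 84)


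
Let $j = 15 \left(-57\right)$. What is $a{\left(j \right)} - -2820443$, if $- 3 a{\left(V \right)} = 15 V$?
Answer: $2824718$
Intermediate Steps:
$j = -855$
$a{\left(V \right)} = - 5 V$ ($a{\left(V \right)} = - \frac{15 V}{3} = - 5 V$)
$a{\left(j \right)} - -2820443 = \left(-5\right) \left(-855\right) - -2820443 = 4275 + 2820443 = 2824718$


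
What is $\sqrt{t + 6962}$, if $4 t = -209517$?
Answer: $\frac{i \sqrt{181669}}{2} \approx 213.11 i$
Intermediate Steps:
$t = - \frac{209517}{4}$ ($t = \frac{1}{4} \left(-209517\right) = - \frac{209517}{4} \approx -52379.0$)
$\sqrt{t + 6962} = \sqrt{- \frac{209517}{4} + 6962} = \sqrt{- \frac{181669}{4}} = \frac{i \sqrt{181669}}{2}$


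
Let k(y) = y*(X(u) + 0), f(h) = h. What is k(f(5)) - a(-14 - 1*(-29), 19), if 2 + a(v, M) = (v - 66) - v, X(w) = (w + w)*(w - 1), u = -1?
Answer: 88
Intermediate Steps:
X(w) = 2*w*(-1 + w) (X(w) = (2*w)*(-1 + w) = 2*w*(-1 + w))
k(y) = 4*y (k(y) = y*(2*(-1)*(-1 - 1) + 0) = y*(2*(-1)*(-2) + 0) = y*(4 + 0) = y*4 = 4*y)
a(v, M) = -68 (a(v, M) = -2 + ((v - 66) - v) = -2 + ((-66 + v) - v) = -2 - 66 = -68)
k(f(5)) - a(-14 - 1*(-29), 19) = 4*5 - 1*(-68) = 20 + 68 = 88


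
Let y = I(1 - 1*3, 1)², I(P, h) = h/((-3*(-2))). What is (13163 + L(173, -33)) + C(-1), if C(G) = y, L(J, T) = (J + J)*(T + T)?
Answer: -348227/36 ≈ -9673.0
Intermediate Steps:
I(P, h) = h/6
L(J, T) = 4*J*T (L(J, T) = (2*J)*(2*T) = 4*J*T)
y = 1/36 (y = ((⅙)*1)² = (⅙)² = 1/36 ≈ 0.027778)
C(G) = 1/36
(13163 + L(173, -33)) + C(-1) = (13163 + 4*173*(-33)) + 1/36 = (13163 - 22836) + 1/36 = -9673 + 1/36 = -348227/36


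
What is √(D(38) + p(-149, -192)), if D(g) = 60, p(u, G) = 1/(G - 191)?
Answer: √8800957/383 ≈ 7.7458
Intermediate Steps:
p(u, G) = 1/(-191 + G)
√(D(38) + p(-149, -192)) = √(60 + 1/(-191 - 192)) = √(60 + 1/(-383)) = √(60 - 1/383) = √(22979/383) = √8800957/383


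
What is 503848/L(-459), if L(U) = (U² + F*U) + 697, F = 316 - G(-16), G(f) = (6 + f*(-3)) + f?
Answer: 62981/10472 ≈ 6.0142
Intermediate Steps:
G(f) = 6 - 2*f (G(f) = (6 - 3*f) + f = 6 - 2*f)
F = 278 (F = 316 - (6 - 2*(-16)) = 316 - (6 + 32) = 316 - 1*38 = 316 - 38 = 278)
L(U) = 697 + U² + 278*U (L(U) = (U² + 278*U) + 697 = 697 + U² + 278*U)
503848/L(-459) = 503848/(697 + (-459)² + 278*(-459)) = 503848/(697 + 210681 - 127602) = 503848/83776 = 503848*(1/83776) = 62981/10472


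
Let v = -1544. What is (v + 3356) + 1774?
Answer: 3586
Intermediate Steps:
(v + 3356) + 1774 = (-1544 + 3356) + 1774 = 1812 + 1774 = 3586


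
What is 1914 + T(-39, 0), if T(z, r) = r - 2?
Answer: 1912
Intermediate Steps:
T(z, r) = -2 + r
1914 + T(-39, 0) = 1914 + (-2 + 0) = 1914 - 2 = 1912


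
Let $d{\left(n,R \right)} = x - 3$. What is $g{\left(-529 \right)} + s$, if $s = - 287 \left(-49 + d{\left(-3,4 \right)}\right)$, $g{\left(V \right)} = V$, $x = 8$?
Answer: $12099$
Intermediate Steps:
$d{\left(n,R \right)} = 5$ ($d{\left(n,R \right)} = 8 - 3 = 5$)
$s = 12628$ ($s = - 287 \left(-49 + 5\right) = \left(-287\right) \left(-44\right) = 12628$)
$g{\left(-529 \right)} + s = -529 + 12628 = 12099$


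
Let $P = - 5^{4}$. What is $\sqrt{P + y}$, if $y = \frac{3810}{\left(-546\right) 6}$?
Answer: $\frac{i \sqrt{186669210}}{546} \approx 25.023 i$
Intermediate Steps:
$y = - \frac{635}{546}$ ($y = \frac{3810}{-3276} = 3810 \left(- \frac{1}{3276}\right) = - \frac{635}{546} \approx -1.163$)
$P = -625$ ($P = \left(-1\right) 625 = -625$)
$\sqrt{P + y} = \sqrt{-625 - \frac{635}{546}} = \sqrt{- \frac{341885}{546}} = \frac{i \sqrt{186669210}}{546}$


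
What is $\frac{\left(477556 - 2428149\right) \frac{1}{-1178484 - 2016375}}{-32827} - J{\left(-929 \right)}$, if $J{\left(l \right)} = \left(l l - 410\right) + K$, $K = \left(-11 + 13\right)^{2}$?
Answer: $- \frac{90471119871826148}{104877636393} \approx -8.6264 \cdot 10^{5}$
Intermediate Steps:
$K = 4$ ($K = 2^{2} = 4$)
$J{\left(l \right)} = -406 + l^{2}$ ($J{\left(l \right)} = \left(l l - 410\right) + 4 = \left(l^{2} - 410\right) + 4 = \left(-410 + l^{2}\right) + 4 = -406 + l^{2}$)
$\frac{\left(477556 - 2428149\right) \frac{1}{-1178484 - 2016375}}{-32827} - J{\left(-929 \right)} = \frac{\left(477556 - 2428149\right) \frac{1}{-1178484 - 2016375}}{-32827} - \left(-406 + \left(-929\right)^{2}\right) = - \frac{1950593}{-3194859} \left(- \frac{1}{32827}\right) - \left(-406 + 863041\right) = \left(-1950593\right) \left(- \frac{1}{3194859}\right) \left(- \frac{1}{32827}\right) - 862635 = \frac{1950593}{3194859} \left(- \frac{1}{32827}\right) - 862635 = - \frac{1950593}{104877636393} - 862635 = - \frac{90471119871826148}{104877636393}$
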